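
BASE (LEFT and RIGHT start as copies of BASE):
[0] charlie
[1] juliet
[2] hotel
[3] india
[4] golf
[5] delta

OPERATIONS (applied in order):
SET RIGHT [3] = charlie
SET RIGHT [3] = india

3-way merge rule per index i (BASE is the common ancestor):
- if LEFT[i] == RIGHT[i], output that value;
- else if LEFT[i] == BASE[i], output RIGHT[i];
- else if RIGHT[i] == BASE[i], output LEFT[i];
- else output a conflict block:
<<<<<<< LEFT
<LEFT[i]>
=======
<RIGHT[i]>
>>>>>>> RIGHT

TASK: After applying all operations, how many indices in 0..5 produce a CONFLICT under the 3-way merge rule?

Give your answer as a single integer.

Answer: 0

Derivation:
Final LEFT:  [charlie, juliet, hotel, india, golf, delta]
Final RIGHT: [charlie, juliet, hotel, india, golf, delta]
i=0: L=charlie R=charlie -> agree -> charlie
i=1: L=juliet R=juliet -> agree -> juliet
i=2: L=hotel R=hotel -> agree -> hotel
i=3: L=india R=india -> agree -> india
i=4: L=golf R=golf -> agree -> golf
i=5: L=delta R=delta -> agree -> delta
Conflict count: 0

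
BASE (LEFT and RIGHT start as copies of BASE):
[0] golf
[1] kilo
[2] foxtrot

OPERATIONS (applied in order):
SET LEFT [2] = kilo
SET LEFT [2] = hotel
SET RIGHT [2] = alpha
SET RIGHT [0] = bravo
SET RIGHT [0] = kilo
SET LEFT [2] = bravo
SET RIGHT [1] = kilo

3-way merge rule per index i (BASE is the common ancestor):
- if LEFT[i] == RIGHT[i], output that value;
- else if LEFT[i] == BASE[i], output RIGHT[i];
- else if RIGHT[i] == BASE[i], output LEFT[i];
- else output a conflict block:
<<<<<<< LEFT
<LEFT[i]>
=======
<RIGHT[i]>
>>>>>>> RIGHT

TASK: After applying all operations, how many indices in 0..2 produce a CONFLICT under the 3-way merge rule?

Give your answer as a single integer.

Final LEFT:  [golf, kilo, bravo]
Final RIGHT: [kilo, kilo, alpha]
i=0: L=golf=BASE, R=kilo -> take RIGHT -> kilo
i=1: L=kilo R=kilo -> agree -> kilo
i=2: BASE=foxtrot L=bravo R=alpha all differ -> CONFLICT
Conflict count: 1

Answer: 1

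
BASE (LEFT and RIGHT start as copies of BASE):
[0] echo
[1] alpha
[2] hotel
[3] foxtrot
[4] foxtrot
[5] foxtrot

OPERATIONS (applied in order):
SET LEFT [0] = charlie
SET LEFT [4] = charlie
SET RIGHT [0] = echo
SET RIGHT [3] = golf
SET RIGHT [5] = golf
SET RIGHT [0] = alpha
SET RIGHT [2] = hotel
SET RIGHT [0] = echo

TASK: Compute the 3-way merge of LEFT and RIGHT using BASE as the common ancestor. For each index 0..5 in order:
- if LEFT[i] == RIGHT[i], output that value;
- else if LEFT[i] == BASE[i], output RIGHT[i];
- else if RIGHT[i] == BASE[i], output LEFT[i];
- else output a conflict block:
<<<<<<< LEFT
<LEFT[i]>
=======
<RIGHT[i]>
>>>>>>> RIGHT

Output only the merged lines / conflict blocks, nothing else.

Final LEFT:  [charlie, alpha, hotel, foxtrot, charlie, foxtrot]
Final RIGHT: [echo, alpha, hotel, golf, foxtrot, golf]
i=0: L=charlie, R=echo=BASE -> take LEFT -> charlie
i=1: L=alpha R=alpha -> agree -> alpha
i=2: L=hotel R=hotel -> agree -> hotel
i=3: L=foxtrot=BASE, R=golf -> take RIGHT -> golf
i=4: L=charlie, R=foxtrot=BASE -> take LEFT -> charlie
i=5: L=foxtrot=BASE, R=golf -> take RIGHT -> golf

Answer: charlie
alpha
hotel
golf
charlie
golf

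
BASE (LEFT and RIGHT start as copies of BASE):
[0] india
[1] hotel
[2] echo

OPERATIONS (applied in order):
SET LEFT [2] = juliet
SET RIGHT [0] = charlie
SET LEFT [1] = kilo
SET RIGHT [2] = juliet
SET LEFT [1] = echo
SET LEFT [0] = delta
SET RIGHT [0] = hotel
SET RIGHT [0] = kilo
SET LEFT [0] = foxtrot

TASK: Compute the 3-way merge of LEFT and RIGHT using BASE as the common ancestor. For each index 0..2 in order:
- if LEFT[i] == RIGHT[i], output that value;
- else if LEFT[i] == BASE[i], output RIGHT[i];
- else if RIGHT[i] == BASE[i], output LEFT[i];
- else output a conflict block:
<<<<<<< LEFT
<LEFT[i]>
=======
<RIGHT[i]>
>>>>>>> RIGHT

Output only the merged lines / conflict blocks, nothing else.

Final LEFT:  [foxtrot, echo, juliet]
Final RIGHT: [kilo, hotel, juliet]
i=0: BASE=india L=foxtrot R=kilo all differ -> CONFLICT
i=1: L=echo, R=hotel=BASE -> take LEFT -> echo
i=2: L=juliet R=juliet -> agree -> juliet

Answer: <<<<<<< LEFT
foxtrot
=======
kilo
>>>>>>> RIGHT
echo
juliet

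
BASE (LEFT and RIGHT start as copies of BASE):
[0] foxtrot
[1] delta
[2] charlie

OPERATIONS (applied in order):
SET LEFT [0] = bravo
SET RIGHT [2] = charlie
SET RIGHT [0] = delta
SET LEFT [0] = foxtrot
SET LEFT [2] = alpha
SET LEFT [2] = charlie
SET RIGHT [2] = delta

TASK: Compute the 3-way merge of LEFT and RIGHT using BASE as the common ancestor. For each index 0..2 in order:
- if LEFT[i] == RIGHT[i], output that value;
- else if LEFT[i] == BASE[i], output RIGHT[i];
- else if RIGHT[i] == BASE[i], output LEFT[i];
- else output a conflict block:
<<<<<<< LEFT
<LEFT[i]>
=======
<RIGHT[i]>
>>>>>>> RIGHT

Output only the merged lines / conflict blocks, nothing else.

Answer: delta
delta
delta

Derivation:
Final LEFT:  [foxtrot, delta, charlie]
Final RIGHT: [delta, delta, delta]
i=0: L=foxtrot=BASE, R=delta -> take RIGHT -> delta
i=1: L=delta R=delta -> agree -> delta
i=2: L=charlie=BASE, R=delta -> take RIGHT -> delta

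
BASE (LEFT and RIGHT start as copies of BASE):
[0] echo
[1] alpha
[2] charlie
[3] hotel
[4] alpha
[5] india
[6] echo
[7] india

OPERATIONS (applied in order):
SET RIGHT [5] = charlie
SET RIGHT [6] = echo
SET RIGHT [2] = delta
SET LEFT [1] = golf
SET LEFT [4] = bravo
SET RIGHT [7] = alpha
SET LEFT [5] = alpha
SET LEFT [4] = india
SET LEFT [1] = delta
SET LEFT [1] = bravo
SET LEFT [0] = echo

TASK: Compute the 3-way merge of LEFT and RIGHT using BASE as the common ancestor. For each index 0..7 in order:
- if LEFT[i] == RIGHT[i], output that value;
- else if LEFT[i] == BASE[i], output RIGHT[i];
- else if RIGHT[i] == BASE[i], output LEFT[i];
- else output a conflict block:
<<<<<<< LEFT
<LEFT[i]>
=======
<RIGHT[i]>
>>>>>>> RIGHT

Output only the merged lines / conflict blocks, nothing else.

Final LEFT:  [echo, bravo, charlie, hotel, india, alpha, echo, india]
Final RIGHT: [echo, alpha, delta, hotel, alpha, charlie, echo, alpha]
i=0: L=echo R=echo -> agree -> echo
i=1: L=bravo, R=alpha=BASE -> take LEFT -> bravo
i=2: L=charlie=BASE, R=delta -> take RIGHT -> delta
i=3: L=hotel R=hotel -> agree -> hotel
i=4: L=india, R=alpha=BASE -> take LEFT -> india
i=5: BASE=india L=alpha R=charlie all differ -> CONFLICT
i=6: L=echo R=echo -> agree -> echo
i=7: L=india=BASE, R=alpha -> take RIGHT -> alpha

Answer: echo
bravo
delta
hotel
india
<<<<<<< LEFT
alpha
=======
charlie
>>>>>>> RIGHT
echo
alpha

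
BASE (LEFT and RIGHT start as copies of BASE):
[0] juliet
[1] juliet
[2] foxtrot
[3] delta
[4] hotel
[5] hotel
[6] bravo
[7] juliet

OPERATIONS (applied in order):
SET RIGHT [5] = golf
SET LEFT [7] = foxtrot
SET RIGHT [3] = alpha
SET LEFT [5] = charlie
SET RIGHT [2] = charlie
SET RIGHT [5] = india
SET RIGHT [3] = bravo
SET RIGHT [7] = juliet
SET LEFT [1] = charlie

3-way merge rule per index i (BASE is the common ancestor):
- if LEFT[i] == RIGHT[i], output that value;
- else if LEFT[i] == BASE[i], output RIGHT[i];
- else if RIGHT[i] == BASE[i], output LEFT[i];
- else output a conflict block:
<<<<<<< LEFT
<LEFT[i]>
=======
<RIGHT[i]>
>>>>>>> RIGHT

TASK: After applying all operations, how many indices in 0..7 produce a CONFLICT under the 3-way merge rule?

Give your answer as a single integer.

Final LEFT:  [juliet, charlie, foxtrot, delta, hotel, charlie, bravo, foxtrot]
Final RIGHT: [juliet, juliet, charlie, bravo, hotel, india, bravo, juliet]
i=0: L=juliet R=juliet -> agree -> juliet
i=1: L=charlie, R=juliet=BASE -> take LEFT -> charlie
i=2: L=foxtrot=BASE, R=charlie -> take RIGHT -> charlie
i=3: L=delta=BASE, R=bravo -> take RIGHT -> bravo
i=4: L=hotel R=hotel -> agree -> hotel
i=5: BASE=hotel L=charlie R=india all differ -> CONFLICT
i=6: L=bravo R=bravo -> agree -> bravo
i=7: L=foxtrot, R=juliet=BASE -> take LEFT -> foxtrot
Conflict count: 1

Answer: 1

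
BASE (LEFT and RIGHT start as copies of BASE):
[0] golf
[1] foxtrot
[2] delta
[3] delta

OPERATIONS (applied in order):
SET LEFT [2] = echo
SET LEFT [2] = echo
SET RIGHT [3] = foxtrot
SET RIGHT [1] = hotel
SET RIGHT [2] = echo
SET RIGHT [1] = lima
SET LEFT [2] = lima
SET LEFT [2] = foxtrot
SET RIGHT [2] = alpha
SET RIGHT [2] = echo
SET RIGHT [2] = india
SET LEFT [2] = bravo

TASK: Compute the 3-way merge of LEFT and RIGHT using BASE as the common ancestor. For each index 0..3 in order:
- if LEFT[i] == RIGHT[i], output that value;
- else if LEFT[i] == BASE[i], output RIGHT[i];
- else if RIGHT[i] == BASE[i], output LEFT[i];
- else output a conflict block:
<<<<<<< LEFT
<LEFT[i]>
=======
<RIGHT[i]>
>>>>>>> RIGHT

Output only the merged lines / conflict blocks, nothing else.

Answer: golf
lima
<<<<<<< LEFT
bravo
=======
india
>>>>>>> RIGHT
foxtrot

Derivation:
Final LEFT:  [golf, foxtrot, bravo, delta]
Final RIGHT: [golf, lima, india, foxtrot]
i=0: L=golf R=golf -> agree -> golf
i=1: L=foxtrot=BASE, R=lima -> take RIGHT -> lima
i=2: BASE=delta L=bravo R=india all differ -> CONFLICT
i=3: L=delta=BASE, R=foxtrot -> take RIGHT -> foxtrot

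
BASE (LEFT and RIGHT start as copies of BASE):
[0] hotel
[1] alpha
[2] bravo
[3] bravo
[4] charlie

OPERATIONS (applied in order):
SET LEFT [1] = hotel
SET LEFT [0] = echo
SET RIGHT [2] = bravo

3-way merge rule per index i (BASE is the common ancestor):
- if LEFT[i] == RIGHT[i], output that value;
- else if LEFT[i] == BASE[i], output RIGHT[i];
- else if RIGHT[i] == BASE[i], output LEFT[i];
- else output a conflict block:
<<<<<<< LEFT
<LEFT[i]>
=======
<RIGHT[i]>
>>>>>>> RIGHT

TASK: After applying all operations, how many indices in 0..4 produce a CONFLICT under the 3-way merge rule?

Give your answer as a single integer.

Final LEFT:  [echo, hotel, bravo, bravo, charlie]
Final RIGHT: [hotel, alpha, bravo, bravo, charlie]
i=0: L=echo, R=hotel=BASE -> take LEFT -> echo
i=1: L=hotel, R=alpha=BASE -> take LEFT -> hotel
i=2: L=bravo R=bravo -> agree -> bravo
i=3: L=bravo R=bravo -> agree -> bravo
i=4: L=charlie R=charlie -> agree -> charlie
Conflict count: 0

Answer: 0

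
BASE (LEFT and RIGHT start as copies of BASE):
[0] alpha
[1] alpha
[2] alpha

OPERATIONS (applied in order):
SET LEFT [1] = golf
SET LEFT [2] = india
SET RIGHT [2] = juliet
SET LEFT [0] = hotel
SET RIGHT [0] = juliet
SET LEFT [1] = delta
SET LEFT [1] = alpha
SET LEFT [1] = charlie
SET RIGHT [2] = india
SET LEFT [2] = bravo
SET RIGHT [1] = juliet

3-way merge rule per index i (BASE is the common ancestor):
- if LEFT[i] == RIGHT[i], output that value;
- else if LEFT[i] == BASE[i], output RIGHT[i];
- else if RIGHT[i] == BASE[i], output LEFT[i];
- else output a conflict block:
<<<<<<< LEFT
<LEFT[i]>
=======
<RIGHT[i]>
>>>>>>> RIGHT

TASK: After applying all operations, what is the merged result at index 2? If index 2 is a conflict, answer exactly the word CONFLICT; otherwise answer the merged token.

Answer: CONFLICT

Derivation:
Final LEFT:  [hotel, charlie, bravo]
Final RIGHT: [juliet, juliet, india]
i=0: BASE=alpha L=hotel R=juliet all differ -> CONFLICT
i=1: BASE=alpha L=charlie R=juliet all differ -> CONFLICT
i=2: BASE=alpha L=bravo R=india all differ -> CONFLICT
Index 2 -> CONFLICT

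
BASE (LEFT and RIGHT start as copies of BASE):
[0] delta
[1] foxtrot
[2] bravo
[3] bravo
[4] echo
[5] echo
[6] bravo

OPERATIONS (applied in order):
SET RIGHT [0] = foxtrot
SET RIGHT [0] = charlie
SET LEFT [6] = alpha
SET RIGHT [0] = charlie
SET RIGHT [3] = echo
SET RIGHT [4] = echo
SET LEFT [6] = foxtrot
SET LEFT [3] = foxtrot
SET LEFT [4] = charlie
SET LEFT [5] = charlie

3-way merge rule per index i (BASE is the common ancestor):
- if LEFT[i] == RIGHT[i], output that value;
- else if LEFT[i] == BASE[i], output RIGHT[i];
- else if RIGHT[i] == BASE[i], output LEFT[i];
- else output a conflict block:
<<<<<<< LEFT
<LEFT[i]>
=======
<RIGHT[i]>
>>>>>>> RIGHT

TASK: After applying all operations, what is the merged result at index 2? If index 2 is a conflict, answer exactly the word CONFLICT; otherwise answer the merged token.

Answer: bravo

Derivation:
Final LEFT:  [delta, foxtrot, bravo, foxtrot, charlie, charlie, foxtrot]
Final RIGHT: [charlie, foxtrot, bravo, echo, echo, echo, bravo]
i=0: L=delta=BASE, R=charlie -> take RIGHT -> charlie
i=1: L=foxtrot R=foxtrot -> agree -> foxtrot
i=2: L=bravo R=bravo -> agree -> bravo
i=3: BASE=bravo L=foxtrot R=echo all differ -> CONFLICT
i=4: L=charlie, R=echo=BASE -> take LEFT -> charlie
i=5: L=charlie, R=echo=BASE -> take LEFT -> charlie
i=6: L=foxtrot, R=bravo=BASE -> take LEFT -> foxtrot
Index 2 -> bravo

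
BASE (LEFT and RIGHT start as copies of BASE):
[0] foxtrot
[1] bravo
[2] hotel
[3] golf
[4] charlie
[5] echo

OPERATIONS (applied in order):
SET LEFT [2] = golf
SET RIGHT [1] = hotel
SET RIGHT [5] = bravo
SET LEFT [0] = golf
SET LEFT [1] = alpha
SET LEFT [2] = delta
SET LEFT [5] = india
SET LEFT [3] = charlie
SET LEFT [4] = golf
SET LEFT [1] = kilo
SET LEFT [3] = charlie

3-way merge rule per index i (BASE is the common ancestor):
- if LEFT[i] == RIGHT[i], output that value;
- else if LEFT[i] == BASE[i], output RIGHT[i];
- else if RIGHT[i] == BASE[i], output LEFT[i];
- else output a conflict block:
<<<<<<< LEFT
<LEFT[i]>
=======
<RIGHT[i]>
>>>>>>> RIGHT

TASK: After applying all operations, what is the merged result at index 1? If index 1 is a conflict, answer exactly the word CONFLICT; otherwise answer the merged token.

Answer: CONFLICT

Derivation:
Final LEFT:  [golf, kilo, delta, charlie, golf, india]
Final RIGHT: [foxtrot, hotel, hotel, golf, charlie, bravo]
i=0: L=golf, R=foxtrot=BASE -> take LEFT -> golf
i=1: BASE=bravo L=kilo R=hotel all differ -> CONFLICT
i=2: L=delta, R=hotel=BASE -> take LEFT -> delta
i=3: L=charlie, R=golf=BASE -> take LEFT -> charlie
i=4: L=golf, R=charlie=BASE -> take LEFT -> golf
i=5: BASE=echo L=india R=bravo all differ -> CONFLICT
Index 1 -> CONFLICT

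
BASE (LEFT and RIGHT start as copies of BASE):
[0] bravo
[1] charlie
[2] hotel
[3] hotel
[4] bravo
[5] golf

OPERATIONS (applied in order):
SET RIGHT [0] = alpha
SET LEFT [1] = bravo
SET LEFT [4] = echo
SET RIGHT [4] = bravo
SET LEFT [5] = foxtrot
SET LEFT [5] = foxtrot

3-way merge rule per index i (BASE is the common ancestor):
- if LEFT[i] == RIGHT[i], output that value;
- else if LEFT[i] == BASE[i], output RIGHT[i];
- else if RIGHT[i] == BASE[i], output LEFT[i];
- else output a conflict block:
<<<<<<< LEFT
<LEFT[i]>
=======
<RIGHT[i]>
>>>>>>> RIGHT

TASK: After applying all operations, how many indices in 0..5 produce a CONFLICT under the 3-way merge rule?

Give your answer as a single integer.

Final LEFT:  [bravo, bravo, hotel, hotel, echo, foxtrot]
Final RIGHT: [alpha, charlie, hotel, hotel, bravo, golf]
i=0: L=bravo=BASE, R=alpha -> take RIGHT -> alpha
i=1: L=bravo, R=charlie=BASE -> take LEFT -> bravo
i=2: L=hotel R=hotel -> agree -> hotel
i=3: L=hotel R=hotel -> agree -> hotel
i=4: L=echo, R=bravo=BASE -> take LEFT -> echo
i=5: L=foxtrot, R=golf=BASE -> take LEFT -> foxtrot
Conflict count: 0

Answer: 0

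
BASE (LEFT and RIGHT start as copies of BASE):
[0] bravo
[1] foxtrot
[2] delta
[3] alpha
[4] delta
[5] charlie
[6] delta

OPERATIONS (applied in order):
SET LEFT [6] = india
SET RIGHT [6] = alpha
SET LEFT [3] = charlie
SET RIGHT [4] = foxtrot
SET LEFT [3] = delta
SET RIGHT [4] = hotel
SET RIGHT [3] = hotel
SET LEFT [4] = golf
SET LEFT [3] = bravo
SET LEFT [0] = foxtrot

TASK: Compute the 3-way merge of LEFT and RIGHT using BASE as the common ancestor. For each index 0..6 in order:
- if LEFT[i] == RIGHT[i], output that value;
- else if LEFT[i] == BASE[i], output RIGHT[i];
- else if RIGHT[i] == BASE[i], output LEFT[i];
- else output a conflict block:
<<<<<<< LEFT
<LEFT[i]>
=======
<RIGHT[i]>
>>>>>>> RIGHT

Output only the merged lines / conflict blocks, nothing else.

Answer: foxtrot
foxtrot
delta
<<<<<<< LEFT
bravo
=======
hotel
>>>>>>> RIGHT
<<<<<<< LEFT
golf
=======
hotel
>>>>>>> RIGHT
charlie
<<<<<<< LEFT
india
=======
alpha
>>>>>>> RIGHT

Derivation:
Final LEFT:  [foxtrot, foxtrot, delta, bravo, golf, charlie, india]
Final RIGHT: [bravo, foxtrot, delta, hotel, hotel, charlie, alpha]
i=0: L=foxtrot, R=bravo=BASE -> take LEFT -> foxtrot
i=1: L=foxtrot R=foxtrot -> agree -> foxtrot
i=2: L=delta R=delta -> agree -> delta
i=3: BASE=alpha L=bravo R=hotel all differ -> CONFLICT
i=4: BASE=delta L=golf R=hotel all differ -> CONFLICT
i=5: L=charlie R=charlie -> agree -> charlie
i=6: BASE=delta L=india R=alpha all differ -> CONFLICT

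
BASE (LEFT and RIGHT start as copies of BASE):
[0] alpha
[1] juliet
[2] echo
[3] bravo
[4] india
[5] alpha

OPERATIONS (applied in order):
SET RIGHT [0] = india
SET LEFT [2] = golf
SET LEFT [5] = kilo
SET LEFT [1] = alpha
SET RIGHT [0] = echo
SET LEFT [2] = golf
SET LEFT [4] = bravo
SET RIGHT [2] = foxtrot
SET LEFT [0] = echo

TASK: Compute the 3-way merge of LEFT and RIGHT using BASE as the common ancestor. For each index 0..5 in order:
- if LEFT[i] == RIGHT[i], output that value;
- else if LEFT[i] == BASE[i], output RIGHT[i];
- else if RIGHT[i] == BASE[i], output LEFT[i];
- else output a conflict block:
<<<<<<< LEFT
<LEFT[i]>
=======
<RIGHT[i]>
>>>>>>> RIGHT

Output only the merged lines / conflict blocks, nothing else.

Answer: echo
alpha
<<<<<<< LEFT
golf
=======
foxtrot
>>>>>>> RIGHT
bravo
bravo
kilo

Derivation:
Final LEFT:  [echo, alpha, golf, bravo, bravo, kilo]
Final RIGHT: [echo, juliet, foxtrot, bravo, india, alpha]
i=0: L=echo R=echo -> agree -> echo
i=1: L=alpha, R=juliet=BASE -> take LEFT -> alpha
i=2: BASE=echo L=golf R=foxtrot all differ -> CONFLICT
i=3: L=bravo R=bravo -> agree -> bravo
i=4: L=bravo, R=india=BASE -> take LEFT -> bravo
i=5: L=kilo, R=alpha=BASE -> take LEFT -> kilo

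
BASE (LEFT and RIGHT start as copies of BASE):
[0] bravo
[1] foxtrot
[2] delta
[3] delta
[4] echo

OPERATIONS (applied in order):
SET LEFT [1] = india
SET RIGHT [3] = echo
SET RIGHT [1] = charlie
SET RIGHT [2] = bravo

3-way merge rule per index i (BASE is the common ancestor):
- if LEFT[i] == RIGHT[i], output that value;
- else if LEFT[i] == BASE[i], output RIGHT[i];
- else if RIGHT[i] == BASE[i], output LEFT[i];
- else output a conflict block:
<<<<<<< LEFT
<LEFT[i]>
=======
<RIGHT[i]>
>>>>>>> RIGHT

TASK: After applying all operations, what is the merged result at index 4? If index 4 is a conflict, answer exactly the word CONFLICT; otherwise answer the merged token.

Answer: echo

Derivation:
Final LEFT:  [bravo, india, delta, delta, echo]
Final RIGHT: [bravo, charlie, bravo, echo, echo]
i=0: L=bravo R=bravo -> agree -> bravo
i=1: BASE=foxtrot L=india R=charlie all differ -> CONFLICT
i=2: L=delta=BASE, R=bravo -> take RIGHT -> bravo
i=3: L=delta=BASE, R=echo -> take RIGHT -> echo
i=4: L=echo R=echo -> agree -> echo
Index 4 -> echo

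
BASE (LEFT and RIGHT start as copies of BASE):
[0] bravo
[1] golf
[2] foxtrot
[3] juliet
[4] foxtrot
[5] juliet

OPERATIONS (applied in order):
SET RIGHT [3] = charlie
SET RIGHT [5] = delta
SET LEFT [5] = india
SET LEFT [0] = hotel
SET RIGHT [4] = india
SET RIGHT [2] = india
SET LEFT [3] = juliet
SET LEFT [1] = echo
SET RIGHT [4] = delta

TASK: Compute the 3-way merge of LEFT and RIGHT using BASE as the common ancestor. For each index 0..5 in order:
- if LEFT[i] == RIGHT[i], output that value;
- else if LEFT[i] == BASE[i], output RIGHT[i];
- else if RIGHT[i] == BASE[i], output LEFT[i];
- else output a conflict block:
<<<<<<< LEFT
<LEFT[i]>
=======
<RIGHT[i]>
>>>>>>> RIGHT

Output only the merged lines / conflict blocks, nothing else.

Final LEFT:  [hotel, echo, foxtrot, juliet, foxtrot, india]
Final RIGHT: [bravo, golf, india, charlie, delta, delta]
i=0: L=hotel, R=bravo=BASE -> take LEFT -> hotel
i=1: L=echo, R=golf=BASE -> take LEFT -> echo
i=2: L=foxtrot=BASE, R=india -> take RIGHT -> india
i=3: L=juliet=BASE, R=charlie -> take RIGHT -> charlie
i=4: L=foxtrot=BASE, R=delta -> take RIGHT -> delta
i=5: BASE=juliet L=india R=delta all differ -> CONFLICT

Answer: hotel
echo
india
charlie
delta
<<<<<<< LEFT
india
=======
delta
>>>>>>> RIGHT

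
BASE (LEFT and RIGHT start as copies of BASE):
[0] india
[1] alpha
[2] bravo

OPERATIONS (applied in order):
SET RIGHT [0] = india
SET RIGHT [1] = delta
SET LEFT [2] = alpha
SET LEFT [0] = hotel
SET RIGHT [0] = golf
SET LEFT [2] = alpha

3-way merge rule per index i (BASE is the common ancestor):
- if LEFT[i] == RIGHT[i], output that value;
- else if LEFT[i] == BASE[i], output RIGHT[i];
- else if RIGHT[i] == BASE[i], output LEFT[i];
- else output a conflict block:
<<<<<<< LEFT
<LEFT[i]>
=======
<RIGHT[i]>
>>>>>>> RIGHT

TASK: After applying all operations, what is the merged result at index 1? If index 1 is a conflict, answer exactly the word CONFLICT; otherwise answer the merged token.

Answer: delta

Derivation:
Final LEFT:  [hotel, alpha, alpha]
Final RIGHT: [golf, delta, bravo]
i=0: BASE=india L=hotel R=golf all differ -> CONFLICT
i=1: L=alpha=BASE, R=delta -> take RIGHT -> delta
i=2: L=alpha, R=bravo=BASE -> take LEFT -> alpha
Index 1 -> delta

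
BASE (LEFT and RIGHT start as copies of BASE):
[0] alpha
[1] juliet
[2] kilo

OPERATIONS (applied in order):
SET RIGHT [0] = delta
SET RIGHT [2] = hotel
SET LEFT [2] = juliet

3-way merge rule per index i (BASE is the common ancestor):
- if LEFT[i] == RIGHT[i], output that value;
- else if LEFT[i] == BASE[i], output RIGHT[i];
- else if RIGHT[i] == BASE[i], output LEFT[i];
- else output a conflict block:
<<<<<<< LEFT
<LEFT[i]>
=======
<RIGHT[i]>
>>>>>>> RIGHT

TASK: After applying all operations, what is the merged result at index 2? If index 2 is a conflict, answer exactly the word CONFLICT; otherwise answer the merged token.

Answer: CONFLICT

Derivation:
Final LEFT:  [alpha, juliet, juliet]
Final RIGHT: [delta, juliet, hotel]
i=0: L=alpha=BASE, R=delta -> take RIGHT -> delta
i=1: L=juliet R=juliet -> agree -> juliet
i=2: BASE=kilo L=juliet R=hotel all differ -> CONFLICT
Index 2 -> CONFLICT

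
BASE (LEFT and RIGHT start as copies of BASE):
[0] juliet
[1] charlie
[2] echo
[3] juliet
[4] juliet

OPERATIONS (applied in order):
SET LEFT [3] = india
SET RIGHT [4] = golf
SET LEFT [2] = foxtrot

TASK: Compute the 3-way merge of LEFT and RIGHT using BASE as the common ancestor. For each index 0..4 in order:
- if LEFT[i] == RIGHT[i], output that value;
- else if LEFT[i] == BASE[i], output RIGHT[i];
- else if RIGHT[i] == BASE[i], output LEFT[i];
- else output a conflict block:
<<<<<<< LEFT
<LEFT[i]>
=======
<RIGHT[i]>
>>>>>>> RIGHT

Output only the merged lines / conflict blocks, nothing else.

Answer: juliet
charlie
foxtrot
india
golf

Derivation:
Final LEFT:  [juliet, charlie, foxtrot, india, juliet]
Final RIGHT: [juliet, charlie, echo, juliet, golf]
i=0: L=juliet R=juliet -> agree -> juliet
i=1: L=charlie R=charlie -> agree -> charlie
i=2: L=foxtrot, R=echo=BASE -> take LEFT -> foxtrot
i=3: L=india, R=juliet=BASE -> take LEFT -> india
i=4: L=juliet=BASE, R=golf -> take RIGHT -> golf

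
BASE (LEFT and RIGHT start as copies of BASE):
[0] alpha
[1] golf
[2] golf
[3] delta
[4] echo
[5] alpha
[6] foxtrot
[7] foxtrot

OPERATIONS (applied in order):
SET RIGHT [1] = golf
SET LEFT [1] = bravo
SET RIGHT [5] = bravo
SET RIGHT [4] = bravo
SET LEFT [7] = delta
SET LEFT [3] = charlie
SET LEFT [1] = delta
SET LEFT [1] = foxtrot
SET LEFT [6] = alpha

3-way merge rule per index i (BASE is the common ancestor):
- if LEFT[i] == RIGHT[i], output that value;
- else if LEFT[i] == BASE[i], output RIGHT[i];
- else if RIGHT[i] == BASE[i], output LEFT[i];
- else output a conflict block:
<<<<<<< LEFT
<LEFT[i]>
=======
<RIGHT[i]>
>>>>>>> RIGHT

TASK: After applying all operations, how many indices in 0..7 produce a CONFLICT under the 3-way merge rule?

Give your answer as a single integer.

Final LEFT:  [alpha, foxtrot, golf, charlie, echo, alpha, alpha, delta]
Final RIGHT: [alpha, golf, golf, delta, bravo, bravo, foxtrot, foxtrot]
i=0: L=alpha R=alpha -> agree -> alpha
i=1: L=foxtrot, R=golf=BASE -> take LEFT -> foxtrot
i=2: L=golf R=golf -> agree -> golf
i=3: L=charlie, R=delta=BASE -> take LEFT -> charlie
i=4: L=echo=BASE, R=bravo -> take RIGHT -> bravo
i=5: L=alpha=BASE, R=bravo -> take RIGHT -> bravo
i=6: L=alpha, R=foxtrot=BASE -> take LEFT -> alpha
i=7: L=delta, R=foxtrot=BASE -> take LEFT -> delta
Conflict count: 0

Answer: 0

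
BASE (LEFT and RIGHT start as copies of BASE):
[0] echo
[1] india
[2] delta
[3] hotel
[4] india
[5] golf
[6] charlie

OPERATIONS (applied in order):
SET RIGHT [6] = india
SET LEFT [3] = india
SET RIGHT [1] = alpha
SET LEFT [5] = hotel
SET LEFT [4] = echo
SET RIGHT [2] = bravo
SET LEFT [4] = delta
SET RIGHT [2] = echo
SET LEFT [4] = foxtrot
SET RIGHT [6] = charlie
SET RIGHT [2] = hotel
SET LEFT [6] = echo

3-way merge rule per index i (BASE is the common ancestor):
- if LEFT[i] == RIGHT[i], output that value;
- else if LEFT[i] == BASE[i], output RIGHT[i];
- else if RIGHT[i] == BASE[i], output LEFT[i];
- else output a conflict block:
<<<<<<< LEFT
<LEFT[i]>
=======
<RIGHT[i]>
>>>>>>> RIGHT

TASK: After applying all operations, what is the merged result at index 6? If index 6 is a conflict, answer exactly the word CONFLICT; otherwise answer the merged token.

Answer: echo

Derivation:
Final LEFT:  [echo, india, delta, india, foxtrot, hotel, echo]
Final RIGHT: [echo, alpha, hotel, hotel, india, golf, charlie]
i=0: L=echo R=echo -> agree -> echo
i=1: L=india=BASE, R=alpha -> take RIGHT -> alpha
i=2: L=delta=BASE, R=hotel -> take RIGHT -> hotel
i=3: L=india, R=hotel=BASE -> take LEFT -> india
i=4: L=foxtrot, R=india=BASE -> take LEFT -> foxtrot
i=5: L=hotel, R=golf=BASE -> take LEFT -> hotel
i=6: L=echo, R=charlie=BASE -> take LEFT -> echo
Index 6 -> echo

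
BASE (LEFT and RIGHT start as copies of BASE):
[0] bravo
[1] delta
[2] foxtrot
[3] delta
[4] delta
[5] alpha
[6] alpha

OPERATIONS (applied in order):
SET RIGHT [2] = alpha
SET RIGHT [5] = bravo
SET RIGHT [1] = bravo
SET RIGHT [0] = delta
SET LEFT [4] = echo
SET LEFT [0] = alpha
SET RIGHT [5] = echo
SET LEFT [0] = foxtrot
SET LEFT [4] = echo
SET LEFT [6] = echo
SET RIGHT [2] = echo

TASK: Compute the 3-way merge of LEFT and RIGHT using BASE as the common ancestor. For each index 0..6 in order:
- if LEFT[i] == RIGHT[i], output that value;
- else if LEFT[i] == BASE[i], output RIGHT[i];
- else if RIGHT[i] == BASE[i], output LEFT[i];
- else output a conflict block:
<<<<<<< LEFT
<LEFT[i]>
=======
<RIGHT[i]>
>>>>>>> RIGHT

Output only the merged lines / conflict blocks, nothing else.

Final LEFT:  [foxtrot, delta, foxtrot, delta, echo, alpha, echo]
Final RIGHT: [delta, bravo, echo, delta, delta, echo, alpha]
i=0: BASE=bravo L=foxtrot R=delta all differ -> CONFLICT
i=1: L=delta=BASE, R=bravo -> take RIGHT -> bravo
i=2: L=foxtrot=BASE, R=echo -> take RIGHT -> echo
i=3: L=delta R=delta -> agree -> delta
i=4: L=echo, R=delta=BASE -> take LEFT -> echo
i=5: L=alpha=BASE, R=echo -> take RIGHT -> echo
i=6: L=echo, R=alpha=BASE -> take LEFT -> echo

Answer: <<<<<<< LEFT
foxtrot
=======
delta
>>>>>>> RIGHT
bravo
echo
delta
echo
echo
echo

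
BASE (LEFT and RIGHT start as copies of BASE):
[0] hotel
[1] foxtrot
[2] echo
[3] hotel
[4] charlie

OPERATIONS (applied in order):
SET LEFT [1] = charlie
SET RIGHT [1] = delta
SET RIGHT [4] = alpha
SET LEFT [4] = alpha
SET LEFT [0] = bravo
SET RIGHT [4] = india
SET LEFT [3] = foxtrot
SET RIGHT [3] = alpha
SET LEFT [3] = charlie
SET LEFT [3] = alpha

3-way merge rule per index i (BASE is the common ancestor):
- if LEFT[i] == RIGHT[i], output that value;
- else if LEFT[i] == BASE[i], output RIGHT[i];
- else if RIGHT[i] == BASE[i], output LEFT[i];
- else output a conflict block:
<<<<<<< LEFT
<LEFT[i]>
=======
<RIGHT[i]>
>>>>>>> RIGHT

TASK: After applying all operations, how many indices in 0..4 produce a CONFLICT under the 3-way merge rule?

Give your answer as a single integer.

Final LEFT:  [bravo, charlie, echo, alpha, alpha]
Final RIGHT: [hotel, delta, echo, alpha, india]
i=0: L=bravo, R=hotel=BASE -> take LEFT -> bravo
i=1: BASE=foxtrot L=charlie R=delta all differ -> CONFLICT
i=2: L=echo R=echo -> agree -> echo
i=3: L=alpha R=alpha -> agree -> alpha
i=4: BASE=charlie L=alpha R=india all differ -> CONFLICT
Conflict count: 2

Answer: 2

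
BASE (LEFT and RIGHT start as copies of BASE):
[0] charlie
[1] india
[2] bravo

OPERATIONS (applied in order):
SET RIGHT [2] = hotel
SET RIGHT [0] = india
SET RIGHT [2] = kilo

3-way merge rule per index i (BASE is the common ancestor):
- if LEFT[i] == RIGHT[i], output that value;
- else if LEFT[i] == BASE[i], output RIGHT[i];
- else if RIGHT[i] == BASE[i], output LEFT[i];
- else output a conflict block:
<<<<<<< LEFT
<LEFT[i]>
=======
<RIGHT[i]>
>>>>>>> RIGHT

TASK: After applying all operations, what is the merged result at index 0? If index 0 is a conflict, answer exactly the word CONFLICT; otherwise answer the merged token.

Answer: india

Derivation:
Final LEFT:  [charlie, india, bravo]
Final RIGHT: [india, india, kilo]
i=0: L=charlie=BASE, R=india -> take RIGHT -> india
i=1: L=india R=india -> agree -> india
i=2: L=bravo=BASE, R=kilo -> take RIGHT -> kilo
Index 0 -> india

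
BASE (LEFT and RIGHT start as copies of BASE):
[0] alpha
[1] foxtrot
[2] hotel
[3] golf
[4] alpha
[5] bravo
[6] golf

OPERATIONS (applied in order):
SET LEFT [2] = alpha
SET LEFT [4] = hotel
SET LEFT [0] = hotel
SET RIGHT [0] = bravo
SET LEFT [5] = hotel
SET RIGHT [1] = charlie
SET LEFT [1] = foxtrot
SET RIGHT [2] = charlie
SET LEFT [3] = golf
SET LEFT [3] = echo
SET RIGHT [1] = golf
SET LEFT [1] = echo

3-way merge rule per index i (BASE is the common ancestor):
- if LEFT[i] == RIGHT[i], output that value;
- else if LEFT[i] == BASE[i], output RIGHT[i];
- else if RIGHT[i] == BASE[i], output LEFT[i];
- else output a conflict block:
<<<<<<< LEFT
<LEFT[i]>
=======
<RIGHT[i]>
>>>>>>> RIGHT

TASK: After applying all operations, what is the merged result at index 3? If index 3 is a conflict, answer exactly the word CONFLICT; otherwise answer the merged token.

Final LEFT:  [hotel, echo, alpha, echo, hotel, hotel, golf]
Final RIGHT: [bravo, golf, charlie, golf, alpha, bravo, golf]
i=0: BASE=alpha L=hotel R=bravo all differ -> CONFLICT
i=1: BASE=foxtrot L=echo R=golf all differ -> CONFLICT
i=2: BASE=hotel L=alpha R=charlie all differ -> CONFLICT
i=3: L=echo, R=golf=BASE -> take LEFT -> echo
i=4: L=hotel, R=alpha=BASE -> take LEFT -> hotel
i=5: L=hotel, R=bravo=BASE -> take LEFT -> hotel
i=6: L=golf R=golf -> agree -> golf
Index 3 -> echo

Answer: echo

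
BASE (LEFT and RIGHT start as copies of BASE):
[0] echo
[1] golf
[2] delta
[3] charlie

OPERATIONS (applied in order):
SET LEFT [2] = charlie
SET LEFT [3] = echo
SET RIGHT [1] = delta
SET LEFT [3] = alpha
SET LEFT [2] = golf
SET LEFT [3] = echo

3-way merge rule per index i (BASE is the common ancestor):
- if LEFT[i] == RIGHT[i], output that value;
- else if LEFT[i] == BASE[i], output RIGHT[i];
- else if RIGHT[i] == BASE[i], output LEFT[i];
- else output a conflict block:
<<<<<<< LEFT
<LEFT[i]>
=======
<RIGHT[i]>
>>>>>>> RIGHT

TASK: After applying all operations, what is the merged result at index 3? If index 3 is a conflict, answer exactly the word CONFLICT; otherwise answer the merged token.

Answer: echo

Derivation:
Final LEFT:  [echo, golf, golf, echo]
Final RIGHT: [echo, delta, delta, charlie]
i=0: L=echo R=echo -> agree -> echo
i=1: L=golf=BASE, R=delta -> take RIGHT -> delta
i=2: L=golf, R=delta=BASE -> take LEFT -> golf
i=3: L=echo, R=charlie=BASE -> take LEFT -> echo
Index 3 -> echo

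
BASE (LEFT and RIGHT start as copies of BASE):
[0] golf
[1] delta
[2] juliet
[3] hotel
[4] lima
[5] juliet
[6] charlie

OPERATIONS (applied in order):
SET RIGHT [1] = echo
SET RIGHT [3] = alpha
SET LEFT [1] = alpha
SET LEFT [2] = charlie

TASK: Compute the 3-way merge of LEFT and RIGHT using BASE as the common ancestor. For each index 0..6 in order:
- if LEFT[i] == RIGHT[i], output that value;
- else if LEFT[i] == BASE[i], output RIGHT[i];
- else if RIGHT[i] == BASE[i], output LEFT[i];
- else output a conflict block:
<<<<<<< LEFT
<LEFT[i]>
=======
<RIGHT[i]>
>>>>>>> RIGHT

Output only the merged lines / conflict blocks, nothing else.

Final LEFT:  [golf, alpha, charlie, hotel, lima, juliet, charlie]
Final RIGHT: [golf, echo, juliet, alpha, lima, juliet, charlie]
i=0: L=golf R=golf -> agree -> golf
i=1: BASE=delta L=alpha R=echo all differ -> CONFLICT
i=2: L=charlie, R=juliet=BASE -> take LEFT -> charlie
i=3: L=hotel=BASE, R=alpha -> take RIGHT -> alpha
i=4: L=lima R=lima -> agree -> lima
i=5: L=juliet R=juliet -> agree -> juliet
i=6: L=charlie R=charlie -> agree -> charlie

Answer: golf
<<<<<<< LEFT
alpha
=======
echo
>>>>>>> RIGHT
charlie
alpha
lima
juliet
charlie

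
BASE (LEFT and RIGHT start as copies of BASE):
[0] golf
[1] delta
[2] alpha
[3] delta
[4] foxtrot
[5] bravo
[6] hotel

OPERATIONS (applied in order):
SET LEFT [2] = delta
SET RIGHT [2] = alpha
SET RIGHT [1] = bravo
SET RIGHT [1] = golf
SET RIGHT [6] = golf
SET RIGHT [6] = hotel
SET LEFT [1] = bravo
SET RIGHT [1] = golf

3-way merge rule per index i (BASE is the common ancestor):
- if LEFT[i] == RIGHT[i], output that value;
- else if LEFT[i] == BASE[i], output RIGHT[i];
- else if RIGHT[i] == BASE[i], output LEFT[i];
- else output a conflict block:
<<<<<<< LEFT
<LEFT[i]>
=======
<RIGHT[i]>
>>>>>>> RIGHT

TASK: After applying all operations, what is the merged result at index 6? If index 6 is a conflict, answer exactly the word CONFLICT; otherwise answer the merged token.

Final LEFT:  [golf, bravo, delta, delta, foxtrot, bravo, hotel]
Final RIGHT: [golf, golf, alpha, delta, foxtrot, bravo, hotel]
i=0: L=golf R=golf -> agree -> golf
i=1: BASE=delta L=bravo R=golf all differ -> CONFLICT
i=2: L=delta, R=alpha=BASE -> take LEFT -> delta
i=3: L=delta R=delta -> agree -> delta
i=4: L=foxtrot R=foxtrot -> agree -> foxtrot
i=5: L=bravo R=bravo -> agree -> bravo
i=6: L=hotel R=hotel -> agree -> hotel
Index 6 -> hotel

Answer: hotel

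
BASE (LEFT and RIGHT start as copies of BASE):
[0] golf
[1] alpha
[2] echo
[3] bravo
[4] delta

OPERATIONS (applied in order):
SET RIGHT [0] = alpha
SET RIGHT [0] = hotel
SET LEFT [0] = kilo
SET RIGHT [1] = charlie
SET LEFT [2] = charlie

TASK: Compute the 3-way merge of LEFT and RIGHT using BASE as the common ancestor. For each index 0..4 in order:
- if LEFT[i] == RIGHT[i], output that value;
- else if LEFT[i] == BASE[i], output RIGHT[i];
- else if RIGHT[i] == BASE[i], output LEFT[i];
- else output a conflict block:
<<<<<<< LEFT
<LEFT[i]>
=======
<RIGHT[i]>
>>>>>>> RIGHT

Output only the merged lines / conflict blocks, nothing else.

Answer: <<<<<<< LEFT
kilo
=======
hotel
>>>>>>> RIGHT
charlie
charlie
bravo
delta

Derivation:
Final LEFT:  [kilo, alpha, charlie, bravo, delta]
Final RIGHT: [hotel, charlie, echo, bravo, delta]
i=0: BASE=golf L=kilo R=hotel all differ -> CONFLICT
i=1: L=alpha=BASE, R=charlie -> take RIGHT -> charlie
i=2: L=charlie, R=echo=BASE -> take LEFT -> charlie
i=3: L=bravo R=bravo -> agree -> bravo
i=4: L=delta R=delta -> agree -> delta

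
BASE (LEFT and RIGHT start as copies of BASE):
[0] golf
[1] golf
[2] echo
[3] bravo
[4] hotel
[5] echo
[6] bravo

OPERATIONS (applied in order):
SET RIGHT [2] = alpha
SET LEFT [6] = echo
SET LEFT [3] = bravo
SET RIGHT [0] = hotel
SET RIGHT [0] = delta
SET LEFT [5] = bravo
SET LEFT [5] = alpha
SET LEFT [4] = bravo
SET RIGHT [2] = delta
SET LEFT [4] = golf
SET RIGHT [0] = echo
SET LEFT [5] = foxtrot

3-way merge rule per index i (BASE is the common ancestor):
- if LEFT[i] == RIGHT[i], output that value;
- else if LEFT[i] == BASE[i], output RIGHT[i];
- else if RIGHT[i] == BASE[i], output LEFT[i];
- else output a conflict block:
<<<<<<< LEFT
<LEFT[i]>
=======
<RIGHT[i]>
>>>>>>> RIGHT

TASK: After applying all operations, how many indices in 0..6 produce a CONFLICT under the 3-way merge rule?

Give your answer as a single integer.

Answer: 0

Derivation:
Final LEFT:  [golf, golf, echo, bravo, golf, foxtrot, echo]
Final RIGHT: [echo, golf, delta, bravo, hotel, echo, bravo]
i=0: L=golf=BASE, R=echo -> take RIGHT -> echo
i=1: L=golf R=golf -> agree -> golf
i=2: L=echo=BASE, R=delta -> take RIGHT -> delta
i=3: L=bravo R=bravo -> agree -> bravo
i=4: L=golf, R=hotel=BASE -> take LEFT -> golf
i=5: L=foxtrot, R=echo=BASE -> take LEFT -> foxtrot
i=6: L=echo, R=bravo=BASE -> take LEFT -> echo
Conflict count: 0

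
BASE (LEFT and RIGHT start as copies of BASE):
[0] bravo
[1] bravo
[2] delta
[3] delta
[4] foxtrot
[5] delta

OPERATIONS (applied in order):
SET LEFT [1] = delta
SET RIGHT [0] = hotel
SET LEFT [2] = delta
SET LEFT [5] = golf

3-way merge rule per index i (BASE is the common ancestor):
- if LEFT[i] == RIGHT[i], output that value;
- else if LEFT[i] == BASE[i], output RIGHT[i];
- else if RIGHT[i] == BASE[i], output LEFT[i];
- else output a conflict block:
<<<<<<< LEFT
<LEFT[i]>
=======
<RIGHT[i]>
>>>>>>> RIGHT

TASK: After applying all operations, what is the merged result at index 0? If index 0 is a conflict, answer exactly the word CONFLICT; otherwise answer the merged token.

Answer: hotel

Derivation:
Final LEFT:  [bravo, delta, delta, delta, foxtrot, golf]
Final RIGHT: [hotel, bravo, delta, delta, foxtrot, delta]
i=0: L=bravo=BASE, R=hotel -> take RIGHT -> hotel
i=1: L=delta, R=bravo=BASE -> take LEFT -> delta
i=2: L=delta R=delta -> agree -> delta
i=3: L=delta R=delta -> agree -> delta
i=4: L=foxtrot R=foxtrot -> agree -> foxtrot
i=5: L=golf, R=delta=BASE -> take LEFT -> golf
Index 0 -> hotel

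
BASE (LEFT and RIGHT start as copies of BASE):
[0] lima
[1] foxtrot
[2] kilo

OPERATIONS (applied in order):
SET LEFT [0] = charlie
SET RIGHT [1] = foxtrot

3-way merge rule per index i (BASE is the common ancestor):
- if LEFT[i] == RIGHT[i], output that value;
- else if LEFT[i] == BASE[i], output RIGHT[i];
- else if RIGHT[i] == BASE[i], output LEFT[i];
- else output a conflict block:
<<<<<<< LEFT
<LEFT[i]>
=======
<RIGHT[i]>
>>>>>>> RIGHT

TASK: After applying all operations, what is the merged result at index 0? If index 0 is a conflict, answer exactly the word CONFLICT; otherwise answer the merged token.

Final LEFT:  [charlie, foxtrot, kilo]
Final RIGHT: [lima, foxtrot, kilo]
i=0: L=charlie, R=lima=BASE -> take LEFT -> charlie
i=1: L=foxtrot R=foxtrot -> agree -> foxtrot
i=2: L=kilo R=kilo -> agree -> kilo
Index 0 -> charlie

Answer: charlie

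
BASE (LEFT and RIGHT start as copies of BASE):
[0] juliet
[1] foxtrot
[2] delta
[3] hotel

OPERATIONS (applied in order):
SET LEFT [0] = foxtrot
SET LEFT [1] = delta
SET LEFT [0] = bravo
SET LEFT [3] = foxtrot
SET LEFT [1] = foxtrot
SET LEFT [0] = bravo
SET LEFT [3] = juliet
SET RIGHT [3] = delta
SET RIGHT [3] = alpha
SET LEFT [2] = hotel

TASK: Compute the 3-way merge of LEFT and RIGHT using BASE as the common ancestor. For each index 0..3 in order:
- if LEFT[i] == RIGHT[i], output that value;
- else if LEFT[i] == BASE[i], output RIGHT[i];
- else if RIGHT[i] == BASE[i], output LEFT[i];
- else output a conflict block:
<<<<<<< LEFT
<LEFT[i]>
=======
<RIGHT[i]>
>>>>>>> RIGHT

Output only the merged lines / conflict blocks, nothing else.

Final LEFT:  [bravo, foxtrot, hotel, juliet]
Final RIGHT: [juliet, foxtrot, delta, alpha]
i=0: L=bravo, R=juliet=BASE -> take LEFT -> bravo
i=1: L=foxtrot R=foxtrot -> agree -> foxtrot
i=2: L=hotel, R=delta=BASE -> take LEFT -> hotel
i=3: BASE=hotel L=juliet R=alpha all differ -> CONFLICT

Answer: bravo
foxtrot
hotel
<<<<<<< LEFT
juliet
=======
alpha
>>>>>>> RIGHT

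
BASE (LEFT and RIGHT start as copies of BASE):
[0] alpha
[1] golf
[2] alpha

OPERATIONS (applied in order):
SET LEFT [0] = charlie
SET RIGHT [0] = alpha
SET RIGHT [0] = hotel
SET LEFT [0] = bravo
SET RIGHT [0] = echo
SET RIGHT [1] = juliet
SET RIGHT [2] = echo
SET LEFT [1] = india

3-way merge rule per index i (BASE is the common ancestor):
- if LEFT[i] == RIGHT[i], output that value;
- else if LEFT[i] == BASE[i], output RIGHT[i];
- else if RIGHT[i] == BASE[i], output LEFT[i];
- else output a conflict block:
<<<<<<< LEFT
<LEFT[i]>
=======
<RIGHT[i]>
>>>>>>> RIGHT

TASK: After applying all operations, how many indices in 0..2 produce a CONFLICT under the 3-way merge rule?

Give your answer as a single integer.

Answer: 2

Derivation:
Final LEFT:  [bravo, india, alpha]
Final RIGHT: [echo, juliet, echo]
i=0: BASE=alpha L=bravo R=echo all differ -> CONFLICT
i=1: BASE=golf L=india R=juliet all differ -> CONFLICT
i=2: L=alpha=BASE, R=echo -> take RIGHT -> echo
Conflict count: 2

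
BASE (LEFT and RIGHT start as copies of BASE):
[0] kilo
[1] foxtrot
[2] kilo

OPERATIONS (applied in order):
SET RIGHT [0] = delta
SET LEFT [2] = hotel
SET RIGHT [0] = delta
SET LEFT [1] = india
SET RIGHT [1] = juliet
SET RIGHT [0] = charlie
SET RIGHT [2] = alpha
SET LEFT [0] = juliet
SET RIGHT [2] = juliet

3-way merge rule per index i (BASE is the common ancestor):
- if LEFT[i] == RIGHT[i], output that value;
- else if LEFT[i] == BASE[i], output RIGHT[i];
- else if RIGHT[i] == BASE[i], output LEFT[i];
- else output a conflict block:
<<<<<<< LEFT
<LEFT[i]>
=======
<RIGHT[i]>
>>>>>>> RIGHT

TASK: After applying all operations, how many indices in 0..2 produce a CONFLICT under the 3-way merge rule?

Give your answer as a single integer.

Answer: 3

Derivation:
Final LEFT:  [juliet, india, hotel]
Final RIGHT: [charlie, juliet, juliet]
i=0: BASE=kilo L=juliet R=charlie all differ -> CONFLICT
i=1: BASE=foxtrot L=india R=juliet all differ -> CONFLICT
i=2: BASE=kilo L=hotel R=juliet all differ -> CONFLICT
Conflict count: 3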